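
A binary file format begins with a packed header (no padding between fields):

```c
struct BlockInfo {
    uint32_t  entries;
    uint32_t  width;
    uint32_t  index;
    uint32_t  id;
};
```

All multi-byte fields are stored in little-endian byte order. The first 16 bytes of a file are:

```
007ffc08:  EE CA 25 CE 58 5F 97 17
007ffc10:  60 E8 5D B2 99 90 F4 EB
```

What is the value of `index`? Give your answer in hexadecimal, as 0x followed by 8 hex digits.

`index` follows `entries` (4 B), `width` (4 B), so it starts at offset 4 + 4 = 8 and occupies 4 bytes.
Bytes at offsets 8..11: 60 E8 5D B2.
In little-endian order the low byte comes first in memory.
Reassemble most-significant byte first: B2 5D E8 60 → 0xB25DE860.

0xB25DE860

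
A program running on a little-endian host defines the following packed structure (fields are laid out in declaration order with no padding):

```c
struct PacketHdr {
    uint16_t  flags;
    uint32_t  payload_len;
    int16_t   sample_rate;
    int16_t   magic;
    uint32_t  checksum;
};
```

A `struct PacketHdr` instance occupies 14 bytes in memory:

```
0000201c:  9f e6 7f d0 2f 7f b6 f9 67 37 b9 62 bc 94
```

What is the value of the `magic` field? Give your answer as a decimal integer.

`magic` follows `flags` (2 B), `payload_len` (4 B), `sample_rate` (2 B), so it starts at offset 2 + 4 + 2 = 8 and occupies 2 bytes.
Bytes at offsets 8..9: 67 37.
Little-endian: lowest address holds the least-significant byte.
Reassemble most-significant byte first: 37 67 → 0x3767.
0x3767 = 14183.

14183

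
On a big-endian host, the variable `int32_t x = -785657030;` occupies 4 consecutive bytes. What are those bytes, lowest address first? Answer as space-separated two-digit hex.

D1 2B D3 3A

Two's complement of -785657030 in 32 bits: 785657030 = 0x2ED42CC6; invert → 0xD12BD339; add 1 → 0xD12BD33A.
Split into bytes (most-significant first): D1 2B D3 3A.
Big-endian: lowest address holds the most-significant byte.
So the memory order matches the most-significant-first order: D1 2B D3 3A.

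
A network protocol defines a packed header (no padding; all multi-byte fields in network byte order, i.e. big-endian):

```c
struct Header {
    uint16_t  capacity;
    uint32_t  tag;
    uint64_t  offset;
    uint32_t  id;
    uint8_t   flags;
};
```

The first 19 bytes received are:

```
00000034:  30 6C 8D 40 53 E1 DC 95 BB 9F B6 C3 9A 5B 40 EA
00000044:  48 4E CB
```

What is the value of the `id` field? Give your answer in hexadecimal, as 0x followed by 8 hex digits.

0x40EA484E

`id` follows `capacity` (2 B), `tag` (4 B), `offset` (8 B), so it starts at offset 2 + 4 + 8 = 14 and occupies 4 bytes.
Bytes at offsets 14..17: 40 EA 48 4E.
In big-endian order the high byte comes first in memory.
The bytes are already most-significant first: 0x40EA484E.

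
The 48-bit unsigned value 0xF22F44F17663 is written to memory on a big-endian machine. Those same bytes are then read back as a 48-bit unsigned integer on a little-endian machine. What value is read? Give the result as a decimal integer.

Stored big-endian, the bytes at ascending addresses are F2 2F 44 F1 76 63.
Read back as little-endian, the first byte is least significant, giving 0x6376F1442FF2.
0x6376F1442FF2 = 109362505068530.

109362505068530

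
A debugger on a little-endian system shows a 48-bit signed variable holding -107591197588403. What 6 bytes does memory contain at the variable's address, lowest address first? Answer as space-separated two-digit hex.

4D 04 E3 78 25 9E

Two's complement of -107591197588403 in 48 bits: 107591197588403 = 0x61DA871CFBB3; invert → 0x9E2578E3044C; add 1 → 0x9E2578E3044D.
Split into bytes (most-significant first): 9E 25 78 E3 04 4D.
In little-endian order the low byte comes first in memory.
So at ascending addresses the bytes are 4D 04 E3 78 25 9E.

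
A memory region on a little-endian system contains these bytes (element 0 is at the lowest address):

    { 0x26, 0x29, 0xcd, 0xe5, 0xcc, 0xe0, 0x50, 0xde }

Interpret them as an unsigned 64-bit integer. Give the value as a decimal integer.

16019551045190232358

Little-endian: lowest address holds the least-significant byte.
Reassemble most-significant byte first: DE 50 E0 CC E5 CD 29 26 → 0xDE50E0CCE5CD2926.
0xDE50E0CCE5CD2926 = 16019551045190232358.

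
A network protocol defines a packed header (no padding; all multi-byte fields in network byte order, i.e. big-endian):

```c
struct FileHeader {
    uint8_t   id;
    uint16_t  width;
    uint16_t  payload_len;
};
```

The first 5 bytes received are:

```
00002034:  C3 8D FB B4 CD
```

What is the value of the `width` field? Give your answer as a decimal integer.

36347

`width` follows `id` (1 byte), so it starts at byte offset 1 and occupies 2 bytes.
Bytes at offsets 1..2: 8D FB.
Big-endian: lowest address holds the most-significant byte.
The bytes are already most-significant first: 0x8DFB.
0x8DFB = 36347.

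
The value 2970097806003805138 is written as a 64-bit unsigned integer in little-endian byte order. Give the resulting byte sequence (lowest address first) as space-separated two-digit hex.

D2 1B 06 E3 37 E8 37 29

2970097806003805138 in hexadecimal, padded to 64 bits, is 0x2937E837E3061BD2.
Split into bytes (most-significant first): 29 37 E8 37 E3 06 1B D2.
Little-endian: lowest address holds the least-significant byte.
So at ascending addresses the bytes are D2 1B 06 E3 37 E8 37 29.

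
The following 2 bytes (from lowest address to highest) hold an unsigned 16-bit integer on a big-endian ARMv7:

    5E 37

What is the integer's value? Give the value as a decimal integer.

In big-endian order the high byte comes first in memory.
The bytes are already most-significant first: 0x5E37.
0x5E37 = 24119.

24119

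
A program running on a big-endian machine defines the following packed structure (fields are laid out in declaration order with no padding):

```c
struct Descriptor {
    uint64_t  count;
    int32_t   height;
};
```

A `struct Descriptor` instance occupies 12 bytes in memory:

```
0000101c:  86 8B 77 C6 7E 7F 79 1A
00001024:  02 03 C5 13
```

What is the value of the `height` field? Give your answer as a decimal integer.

33801491

`height` follows `count` (8 bytes), so it starts at byte offset 8 and occupies 4 bytes.
Bytes at offsets 8..11: 02 03 C5 13.
In big-endian order the high byte comes first in memory.
The bytes are already most-significant first: 0x0203C513.
0x0203C513 = 33801491.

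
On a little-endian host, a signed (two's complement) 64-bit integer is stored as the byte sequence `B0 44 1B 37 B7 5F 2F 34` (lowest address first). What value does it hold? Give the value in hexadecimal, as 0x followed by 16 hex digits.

0x342F5FB7371B44B0

In little-endian order the low byte comes first in memory.
Reassemble most-significant byte first: 34 2F 5F B7 37 1B 44 B0 → 0x342F5FB7371B44B0.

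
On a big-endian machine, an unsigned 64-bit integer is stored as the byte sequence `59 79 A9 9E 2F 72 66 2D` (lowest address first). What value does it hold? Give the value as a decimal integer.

6447370838423529005

Big-endian stores the most-significant byte at the lowest address.
The bytes are already most-significant first: 0x5979A99E2F72662D.
0x5979A99E2F72662D = 6447370838423529005.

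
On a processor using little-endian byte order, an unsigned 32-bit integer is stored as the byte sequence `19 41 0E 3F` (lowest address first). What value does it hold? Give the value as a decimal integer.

1057898777

Little-endian: lowest address holds the least-significant byte.
Reassemble most-significant byte first: 3F 0E 41 19 → 0x3F0E4119.
0x3F0E4119 = 1057898777.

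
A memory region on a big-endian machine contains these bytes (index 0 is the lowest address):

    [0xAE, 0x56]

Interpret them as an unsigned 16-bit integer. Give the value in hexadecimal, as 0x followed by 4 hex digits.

Big-endian: lowest address holds the most-significant byte.
The bytes are already most-significant first: 0xAE56.

0xAE56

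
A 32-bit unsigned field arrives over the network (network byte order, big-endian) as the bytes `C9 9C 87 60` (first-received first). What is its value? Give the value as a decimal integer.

3382478688

Big-endian: lowest address holds the most-significant byte.
The bytes are already most-significant first: 0xC99C8760.
0xC99C8760 = 3382478688.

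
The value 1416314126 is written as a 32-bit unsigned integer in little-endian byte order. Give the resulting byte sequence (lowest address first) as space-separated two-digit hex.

0E 3D 6B 54

1416314126 in hexadecimal, padded to 32 bits, is 0x546B3D0E.
Split into bytes (most-significant first): 54 6B 3D 0E.
In little-endian order the low byte comes first in memory.
So at ascending addresses the bytes are 0E 3D 6B 54.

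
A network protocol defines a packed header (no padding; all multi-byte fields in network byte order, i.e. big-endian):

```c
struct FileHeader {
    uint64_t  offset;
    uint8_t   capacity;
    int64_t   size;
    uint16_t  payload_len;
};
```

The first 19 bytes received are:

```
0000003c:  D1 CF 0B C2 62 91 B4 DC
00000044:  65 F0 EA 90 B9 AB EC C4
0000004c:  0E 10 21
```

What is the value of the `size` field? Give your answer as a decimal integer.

`size` follows `offset` (8 B), `capacity` (1 B), so it starts at offset 8 + 1 = 9 and occupies 8 bytes.
Bytes at offsets 9..16: F0 EA 90 B9 AB EC C4 0E.
Big-endian: lowest address holds the most-significant byte.
The bytes are already most-significant first: 0xF0EA90B9ABECC40E.
Top bit is set, so as a signed 64-bit value this is 0xF0EA90B9ABECC40E − 2^64 = -1086897232928783346.

-1086897232928783346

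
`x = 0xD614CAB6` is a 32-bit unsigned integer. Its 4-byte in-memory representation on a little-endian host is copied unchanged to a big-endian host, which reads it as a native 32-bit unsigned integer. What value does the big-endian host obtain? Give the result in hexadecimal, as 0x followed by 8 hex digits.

0xB6CA14D6

Stored little-endian, the bytes at ascending addresses are B6 CA 14 D6.
Read back as big-endian, the last byte is least significant, giving 0xB6CA14D6.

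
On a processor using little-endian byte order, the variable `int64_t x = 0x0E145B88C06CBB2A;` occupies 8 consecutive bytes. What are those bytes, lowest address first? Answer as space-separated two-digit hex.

Split into bytes (most-significant first): 0E 14 5B 88 C0 6C BB 2A.
Little-endian stores the least-significant byte at the lowest address.
So at ascending addresses the bytes are 2A BB 6C C0 88 5B 14 0E.

2A BB 6C C0 88 5B 14 0E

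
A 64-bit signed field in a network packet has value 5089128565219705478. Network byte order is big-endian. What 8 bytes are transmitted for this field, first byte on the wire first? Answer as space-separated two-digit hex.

46 A0 37 77 7A 36 C2 86

5089128565219705478 in hexadecimal, padded to 64 bits, is 0x46A037777A36C286.
Split into bytes (most-significant first): 46 A0 37 77 7A 36 C2 86.
In big-endian order the high byte comes first in memory.
So the memory order matches the most-significant-first order: 46 A0 37 77 7A 36 C2 86.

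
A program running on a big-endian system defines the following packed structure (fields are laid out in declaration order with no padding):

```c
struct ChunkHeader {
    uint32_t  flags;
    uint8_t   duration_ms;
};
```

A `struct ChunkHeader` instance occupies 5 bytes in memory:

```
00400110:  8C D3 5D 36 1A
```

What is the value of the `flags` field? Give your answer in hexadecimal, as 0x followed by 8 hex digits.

0x8CD35D36

`flags` is the first field, at byte offset 0, occupying 4 bytes.
Bytes at offsets 0..3: 8C D3 5D 36.
In big-endian order the high byte comes first in memory.
The bytes are already most-significant first: 0x8CD35D36.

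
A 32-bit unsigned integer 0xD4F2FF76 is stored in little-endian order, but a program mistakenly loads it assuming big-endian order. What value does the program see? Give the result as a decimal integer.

1996485332

Stored little-endian, the bytes at ascending addresses are 76 FF F2 D4.
Read back as big-endian, the last byte is least significant, giving 0x76FFF2D4.
0x76FFF2D4 = 1996485332.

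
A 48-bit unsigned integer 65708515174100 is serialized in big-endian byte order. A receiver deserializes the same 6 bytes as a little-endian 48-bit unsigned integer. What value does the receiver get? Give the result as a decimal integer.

65708515174100 in 48-bit hexadecimal is 0x3BC2F4B4A6D4.
Stored big-endian, the bytes at ascending addresses are 3B C2 F4 B4 A6 D4.
Read back as little-endian, the first byte is least significant, giving 0xD4A6B4F4C23B.
0xD4A6B4F4C23B = 233812465599035.

233812465599035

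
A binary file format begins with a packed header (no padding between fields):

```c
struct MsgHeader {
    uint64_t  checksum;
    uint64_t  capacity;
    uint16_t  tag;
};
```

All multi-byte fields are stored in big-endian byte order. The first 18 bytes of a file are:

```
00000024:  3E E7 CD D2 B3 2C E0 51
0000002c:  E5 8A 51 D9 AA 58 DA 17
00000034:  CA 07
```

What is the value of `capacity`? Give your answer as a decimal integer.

16540122576779270679

`capacity` follows `checksum` (8 bytes), so it starts at byte offset 8 and occupies 8 bytes.
Bytes at offsets 8..15: E5 8A 51 D9 AA 58 DA 17.
Big-endian: lowest address holds the most-significant byte.
The bytes are already most-significant first: 0xE58A51D9AA58DA17.
0xE58A51D9AA58DA17 = 16540122576779270679.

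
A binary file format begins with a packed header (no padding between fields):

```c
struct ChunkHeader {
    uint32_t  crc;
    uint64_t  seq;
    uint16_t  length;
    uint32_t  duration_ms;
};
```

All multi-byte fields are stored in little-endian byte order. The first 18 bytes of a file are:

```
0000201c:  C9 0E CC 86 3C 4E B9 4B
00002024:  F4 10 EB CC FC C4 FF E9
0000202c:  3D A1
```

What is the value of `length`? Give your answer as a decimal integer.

50428

`length` follows `crc` (4 B), `seq` (8 B), so it starts at offset 4 + 8 = 12 and occupies 2 bytes.
Bytes at offsets 12..13: FC C4.
Little-endian stores the least-significant byte at the lowest address.
Reassemble most-significant byte first: C4 FC → 0xC4FC.
0xC4FC = 50428.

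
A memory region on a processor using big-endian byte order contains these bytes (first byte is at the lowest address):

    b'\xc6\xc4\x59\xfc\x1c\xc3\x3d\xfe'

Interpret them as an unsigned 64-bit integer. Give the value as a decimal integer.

14322671654294207998

Big-endian: lowest address holds the most-significant byte.
The bytes are already most-significant first: 0xC6C459FC1CC33DFE.
0xC6C459FC1CC33DFE = 14322671654294207998.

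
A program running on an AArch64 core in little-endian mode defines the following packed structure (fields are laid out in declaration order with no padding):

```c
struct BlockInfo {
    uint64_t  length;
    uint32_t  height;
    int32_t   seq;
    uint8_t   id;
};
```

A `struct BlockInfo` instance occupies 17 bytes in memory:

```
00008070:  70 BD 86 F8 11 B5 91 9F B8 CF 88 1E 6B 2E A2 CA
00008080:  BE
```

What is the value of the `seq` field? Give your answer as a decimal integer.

`seq` follows `length` (8 B), `height` (4 B), so it starts at offset 8 + 4 = 12 and occupies 4 bytes.
Bytes at offsets 12..15: 6B 2E A2 CA.
Little-endian stores the least-significant byte at the lowest address.
Reassemble most-significant byte first: CA A2 2E 6B → 0xCAA22E6B.
Top bit is set, so as a signed 32-bit value this is 0xCAA22E6B − 2^32 = -895340949.

-895340949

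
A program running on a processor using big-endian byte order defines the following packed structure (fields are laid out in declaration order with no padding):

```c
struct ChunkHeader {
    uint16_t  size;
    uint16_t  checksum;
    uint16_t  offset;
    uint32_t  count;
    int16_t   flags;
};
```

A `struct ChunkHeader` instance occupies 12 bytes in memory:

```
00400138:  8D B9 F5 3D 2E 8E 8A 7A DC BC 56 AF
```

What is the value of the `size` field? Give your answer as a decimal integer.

`size` is the first field, at byte offset 0, occupying 2 bytes.
Bytes at offsets 0..1: 8D B9.
Big-endian stores the most-significant byte at the lowest address.
The bytes are already most-significant first: 0x8DB9.
0x8DB9 = 36281.

36281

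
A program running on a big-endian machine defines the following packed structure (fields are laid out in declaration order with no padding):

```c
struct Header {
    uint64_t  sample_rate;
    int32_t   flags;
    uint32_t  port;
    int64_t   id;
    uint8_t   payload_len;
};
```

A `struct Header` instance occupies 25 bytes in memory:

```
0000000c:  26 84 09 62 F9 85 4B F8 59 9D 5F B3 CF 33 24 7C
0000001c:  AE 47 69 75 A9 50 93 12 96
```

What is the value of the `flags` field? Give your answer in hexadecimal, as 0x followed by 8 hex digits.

0x599D5FB3

`flags` follows `sample_rate` (8 bytes), so it starts at byte offset 8 and occupies 4 bytes.
Bytes at offsets 8..11: 59 9D 5F B3.
Big-endian: lowest address holds the most-significant byte.
The bytes are already most-significant first: 0x599D5FB3.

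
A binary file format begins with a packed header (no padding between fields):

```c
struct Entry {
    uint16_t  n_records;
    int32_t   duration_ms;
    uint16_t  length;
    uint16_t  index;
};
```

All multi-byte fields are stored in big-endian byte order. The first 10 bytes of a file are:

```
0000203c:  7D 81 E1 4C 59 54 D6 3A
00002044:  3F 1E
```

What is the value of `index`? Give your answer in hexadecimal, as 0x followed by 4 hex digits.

0x3F1E

`index` follows `n_records` (2 B), `duration_ms` (4 B), `length` (2 B), so it starts at offset 2 + 4 + 2 = 8 and occupies 2 bytes.
Bytes at offsets 8..9: 3F 1E.
In big-endian order the high byte comes first in memory.
The bytes are already most-significant first: 0x3F1E.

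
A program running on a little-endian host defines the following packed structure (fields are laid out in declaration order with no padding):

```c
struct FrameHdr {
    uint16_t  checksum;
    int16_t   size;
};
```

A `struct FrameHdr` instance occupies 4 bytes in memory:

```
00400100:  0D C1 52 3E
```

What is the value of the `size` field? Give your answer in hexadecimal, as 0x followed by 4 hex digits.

0x3E52

`size` follows `checksum` (2 bytes), so it starts at byte offset 2 and occupies 2 bytes.
Bytes at offsets 2..3: 52 3E.
Little-endian stores the least-significant byte at the lowest address.
Reassemble most-significant byte first: 3E 52 → 0x3E52.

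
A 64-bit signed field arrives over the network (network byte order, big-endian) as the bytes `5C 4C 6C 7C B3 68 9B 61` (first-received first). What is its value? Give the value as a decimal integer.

6650810032561101665

In big-endian order the high byte comes first in memory.
The bytes are already most-significant first: 0x5C4C6C7CB3689B61.
0x5C4C6C7CB3689B61 = 6650810032561101665.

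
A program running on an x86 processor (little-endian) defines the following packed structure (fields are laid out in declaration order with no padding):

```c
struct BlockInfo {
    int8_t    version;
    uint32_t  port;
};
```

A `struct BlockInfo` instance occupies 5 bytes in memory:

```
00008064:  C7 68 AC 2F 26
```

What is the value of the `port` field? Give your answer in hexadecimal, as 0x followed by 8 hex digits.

`port` follows `version` (1 byte), so it starts at byte offset 1 and occupies 4 bytes.
Bytes at offsets 1..4: 68 AC 2F 26.
Little-endian: lowest address holds the least-significant byte.
Reassemble most-significant byte first: 26 2F AC 68 → 0x262FAC68.

0x262FAC68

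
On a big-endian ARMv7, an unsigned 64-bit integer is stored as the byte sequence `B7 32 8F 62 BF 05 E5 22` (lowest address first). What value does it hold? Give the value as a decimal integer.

Big-endian stores the most-significant byte at the lowest address.
The bytes are already most-significant first: 0xB7328F62BF05E522.
0xB7328F62BF05E522 = 13200771112050746658.

13200771112050746658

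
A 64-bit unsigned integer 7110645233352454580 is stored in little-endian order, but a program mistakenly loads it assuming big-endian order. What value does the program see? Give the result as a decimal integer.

12984384021455089250

7110645233352454580 in 64-bit hexadecimal is 0x62AE162A79CC31B4.
Stored little-endian, the bytes at ascending addresses are B4 31 CC 79 2A 16 AE 62.
Read back as big-endian, the last byte is least significant, giving 0xB431CC792A16AE62.
0xB431CC792A16AE62 = 12984384021455089250.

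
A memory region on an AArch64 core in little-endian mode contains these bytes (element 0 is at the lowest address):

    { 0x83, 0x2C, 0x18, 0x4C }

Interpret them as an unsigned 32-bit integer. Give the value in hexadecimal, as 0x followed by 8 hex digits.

Little-endian: lowest address holds the least-significant byte.
Reassemble most-significant byte first: 4C 18 2C 83 → 0x4C182C83.

0x4C182C83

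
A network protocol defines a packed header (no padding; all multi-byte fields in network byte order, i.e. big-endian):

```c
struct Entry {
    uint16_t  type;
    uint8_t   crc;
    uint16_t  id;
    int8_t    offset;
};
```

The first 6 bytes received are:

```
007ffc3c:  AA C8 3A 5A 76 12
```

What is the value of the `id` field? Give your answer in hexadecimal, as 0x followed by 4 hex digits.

`id` follows `type` (2 B), `crc` (1 B), so it starts at offset 2 + 1 = 3 and occupies 2 bytes.
Bytes at offsets 3..4: 5A 76.
In big-endian order the high byte comes first in memory.
The bytes are already most-significant first: 0x5A76.

0x5A76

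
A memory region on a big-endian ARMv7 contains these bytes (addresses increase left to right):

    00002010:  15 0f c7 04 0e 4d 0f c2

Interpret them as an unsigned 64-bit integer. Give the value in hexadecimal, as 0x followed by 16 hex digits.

In big-endian order the high byte comes first in memory.
The bytes are already most-significant first: 0x150FC7040E4D0FC2.

0x150FC7040E4D0FC2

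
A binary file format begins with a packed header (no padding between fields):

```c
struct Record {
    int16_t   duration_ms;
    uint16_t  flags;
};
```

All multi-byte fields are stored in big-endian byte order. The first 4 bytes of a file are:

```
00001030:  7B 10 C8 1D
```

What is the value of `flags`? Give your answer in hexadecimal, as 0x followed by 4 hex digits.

0xC81D

`flags` follows `duration_ms` (2 bytes), so it starts at byte offset 2 and occupies 2 bytes.
Bytes at offsets 2..3: C8 1D.
Big-endian: lowest address holds the most-significant byte.
The bytes are already most-significant first: 0xC81D.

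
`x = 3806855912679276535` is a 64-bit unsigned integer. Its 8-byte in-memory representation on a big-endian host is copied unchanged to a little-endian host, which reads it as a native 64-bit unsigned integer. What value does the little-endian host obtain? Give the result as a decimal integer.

17870097994786526260

3806855912679276535 in 64-bit hexadecimal is 0x34D4AB487257FFF7.
Stored big-endian, the bytes at ascending addresses are 34 D4 AB 48 72 57 FF F7.
Read back as little-endian, the first byte is least significant, giving 0xF7FF577248ABD434.
0xF7FF577248ABD434 = 17870097994786526260.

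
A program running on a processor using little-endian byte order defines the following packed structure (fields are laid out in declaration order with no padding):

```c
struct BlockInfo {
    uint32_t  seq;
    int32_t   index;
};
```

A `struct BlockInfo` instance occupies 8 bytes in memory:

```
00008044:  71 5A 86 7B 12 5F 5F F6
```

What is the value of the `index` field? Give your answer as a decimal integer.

`index` follows `seq` (4 bytes), so it starts at byte offset 4 and occupies 4 bytes.
Bytes at offsets 4..7: 12 5F 5F F6.
In little-endian order the low byte comes first in memory.
Reassemble most-significant byte first: F6 5F 5F 12 → 0xF65F5F12.
Top bit is set, so as a signed 32-bit value this is 0xF65F5F12 − 2^32 = -161521902.

-161521902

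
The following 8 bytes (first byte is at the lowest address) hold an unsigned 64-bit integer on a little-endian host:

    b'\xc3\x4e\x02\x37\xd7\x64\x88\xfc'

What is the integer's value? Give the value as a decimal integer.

Little-endian: lowest address holds the least-significant byte.
Reassemble most-significant byte first: FC 88 64 D7 37 02 4E C3 → 0xFC8864D737024EC3.
0xFC8864D737024EC3 = 18196905169894133443.

18196905169894133443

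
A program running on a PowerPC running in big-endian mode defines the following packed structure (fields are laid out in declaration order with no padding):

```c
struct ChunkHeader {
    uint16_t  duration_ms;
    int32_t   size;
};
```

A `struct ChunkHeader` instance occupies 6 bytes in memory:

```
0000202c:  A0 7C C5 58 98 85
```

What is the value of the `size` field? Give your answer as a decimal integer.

-984049531

`size` follows `duration_ms` (2 bytes), so it starts at byte offset 2 and occupies 4 bytes.
Bytes at offsets 2..5: C5 58 98 85.
Big-endian stores the most-significant byte at the lowest address.
The bytes are already most-significant first: 0xC5589885.
Top bit is set, so as a signed 32-bit value this is 0xC5589885 − 2^32 = -984049531.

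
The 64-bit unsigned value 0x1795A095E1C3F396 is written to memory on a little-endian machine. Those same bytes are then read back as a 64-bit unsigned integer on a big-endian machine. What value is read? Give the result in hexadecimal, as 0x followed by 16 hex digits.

Stored little-endian, the bytes at ascending addresses are 96 F3 C3 E1 95 A0 95 17.
Read back as big-endian, the last byte is least significant, giving 0x96F3C3E195A09517.

0x96F3C3E195A09517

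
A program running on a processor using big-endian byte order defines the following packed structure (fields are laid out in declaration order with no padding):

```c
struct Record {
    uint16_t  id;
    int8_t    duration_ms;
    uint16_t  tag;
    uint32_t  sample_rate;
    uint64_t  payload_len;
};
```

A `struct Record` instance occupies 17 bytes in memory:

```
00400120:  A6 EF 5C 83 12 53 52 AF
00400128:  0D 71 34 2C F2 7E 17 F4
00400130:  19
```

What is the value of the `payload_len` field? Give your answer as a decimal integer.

8157194245084017689

`payload_len` follows `id` (2 B), `duration_ms` (1 B), `tag` (2 B), `sample_rate` (4 B), so it starts at offset 2 + 1 + 2 + 4 = 9 and occupies 8 bytes.
Bytes at offsets 9..16: 71 34 2C F2 7E 17 F4 19.
In big-endian order the high byte comes first in memory.
The bytes are already most-significant first: 0x71342CF27E17F419.
0x71342CF27E17F419 = 8157194245084017689.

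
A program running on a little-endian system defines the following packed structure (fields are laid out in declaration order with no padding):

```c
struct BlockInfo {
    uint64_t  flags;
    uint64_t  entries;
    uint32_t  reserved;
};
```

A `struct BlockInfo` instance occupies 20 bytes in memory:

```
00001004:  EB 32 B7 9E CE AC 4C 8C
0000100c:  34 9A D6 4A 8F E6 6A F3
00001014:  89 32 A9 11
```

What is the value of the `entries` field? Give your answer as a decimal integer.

`entries` follows `flags` (8 bytes), so it starts at byte offset 8 and occupies 8 bytes.
Bytes at offsets 8..15: 34 9A D6 4A 8F E6 6A F3.
In little-endian order the low byte comes first in memory.
Reassemble most-significant byte first: F3 6A E6 8F 4A D6 9A 34 → 0xF36AE68F4AD69A34.
0xF36AE68F4AD69A34 = 17540085201858107956.

17540085201858107956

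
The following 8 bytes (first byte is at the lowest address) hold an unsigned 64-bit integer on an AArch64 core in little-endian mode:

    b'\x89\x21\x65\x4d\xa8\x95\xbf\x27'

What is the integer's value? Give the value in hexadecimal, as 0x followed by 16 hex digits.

Little-endian stores the least-significant byte at the lowest address.
Reassemble most-significant byte first: 27 BF 95 A8 4D 65 21 89 → 0x27BF95A84D652189.

0x27BF95A84D652189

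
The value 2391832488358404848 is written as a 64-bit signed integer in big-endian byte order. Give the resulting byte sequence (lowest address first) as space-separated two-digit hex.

21 31 7E F9 C6 D7 62 F0

2391832488358404848 in hexadecimal, padded to 64 bits, is 0x21317EF9C6D762F0.
Split into bytes (most-significant first): 21 31 7E F9 C6 D7 62 F0.
Big-endian stores the most-significant byte at the lowest address.
So the memory order matches the most-significant-first order: 21 31 7E F9 C6 D7 62 F0.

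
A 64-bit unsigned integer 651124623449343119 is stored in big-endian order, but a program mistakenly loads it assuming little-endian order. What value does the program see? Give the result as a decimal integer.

10323434714928646409

651124623449343119 in 64-bit hexadecimal is 0x090942652D35448F.
Stored big-endian, the bytes at ascending addresses are 09 09 42 65 2D 35 44 8F.
Read back as little-endian, the first byte is least significant, giving 0x8F44352D65420909.
0x8F44352D65420909 = 10323434714928646409.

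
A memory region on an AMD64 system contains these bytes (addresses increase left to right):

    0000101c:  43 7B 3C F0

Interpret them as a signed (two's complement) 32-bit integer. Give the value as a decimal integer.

Little-endian: lowest address holds the least-significant byte.
Reassemble most-significant byte first: F0 3C 7B 43 → 0xF03C7B43.
Top bit is set, so as a signed 32-bit value this is 0xF03C7B43 − 2^32 = -264471741.

-264471741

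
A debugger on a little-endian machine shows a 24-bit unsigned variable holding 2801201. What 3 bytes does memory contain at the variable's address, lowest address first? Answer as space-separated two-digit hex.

2801201 in hexadecimal, padded to 24 bits, is 0x2ABE31.
Split into bytes (most-significant first): 2A BE 31.
Little-endian: lowest address holds the least-significant byte.
So at ascending addresses the bytes are 31 BE 2A.

31 BE 2A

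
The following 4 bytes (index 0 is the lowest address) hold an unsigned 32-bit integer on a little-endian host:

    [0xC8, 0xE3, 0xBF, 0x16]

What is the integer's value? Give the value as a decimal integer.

Little-endian: lowest address holds the least-significant byte.
Reassemble most-significant byte first: 16 BF E3 C8 → 0x16BFE3C8.
0x16BFE3C8 = 381674440.

381674440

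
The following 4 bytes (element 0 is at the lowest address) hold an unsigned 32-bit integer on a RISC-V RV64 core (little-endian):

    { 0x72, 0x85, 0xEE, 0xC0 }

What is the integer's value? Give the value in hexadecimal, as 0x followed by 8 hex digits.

0xC0EE8572

Little-endian: lowest address holds the least-significant byte.
Reassemble most-significant byte first: C0 EE 85 72 → 0xC0EE8572.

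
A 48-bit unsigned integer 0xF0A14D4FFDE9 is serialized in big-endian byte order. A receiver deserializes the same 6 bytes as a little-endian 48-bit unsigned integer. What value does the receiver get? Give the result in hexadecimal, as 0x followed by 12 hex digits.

Stored big-endian, the bytes at ascending addresses are F0 A1 4D 4F FD E9.
Read back as little-endian, the first byte is least significant, giving 0xE9FD4F4DA1F0.

0xE9FD4F4DA1F0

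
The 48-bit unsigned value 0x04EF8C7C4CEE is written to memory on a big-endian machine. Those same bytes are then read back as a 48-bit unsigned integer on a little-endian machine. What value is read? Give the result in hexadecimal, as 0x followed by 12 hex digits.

Stored big-endian, the bytes at ascending addresses are 04 EF 8C 7C 4C EE.
Read back as little-endian, the first byte is least significant, giving 0xEE4C7C8CEF04.

0xEE4C7C8CEF04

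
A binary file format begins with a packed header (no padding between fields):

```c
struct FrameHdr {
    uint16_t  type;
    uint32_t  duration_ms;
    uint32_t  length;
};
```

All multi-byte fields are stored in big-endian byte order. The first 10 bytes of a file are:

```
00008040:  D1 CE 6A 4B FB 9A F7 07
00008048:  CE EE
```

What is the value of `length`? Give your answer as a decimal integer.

`length` follows `type` (2 B), `duration_ms` (4 B), so it starts at offset 2 + 4 = 6 and occupies 4 bytes.
Bytes at offsets 6..9: F7 07 CE EE.
In big-endian order the high byte comes first in memory.
The bytes are already most-significant first: 0xF707CEEE.
0xF707CEEE = 4144484078.

4144484078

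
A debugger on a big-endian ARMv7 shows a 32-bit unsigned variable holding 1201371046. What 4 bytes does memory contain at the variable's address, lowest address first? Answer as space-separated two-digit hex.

1201371046 in hexadecimal, padded to 32 bits, is 0x479B77A6.
Split into bytes (most-significant first): 47 9B 77 A6.
In big-endian order the high byte comes first in memory.
So the memory order matches the most-significant-first order: 47 9B 77 A6.

47 9B 77 A6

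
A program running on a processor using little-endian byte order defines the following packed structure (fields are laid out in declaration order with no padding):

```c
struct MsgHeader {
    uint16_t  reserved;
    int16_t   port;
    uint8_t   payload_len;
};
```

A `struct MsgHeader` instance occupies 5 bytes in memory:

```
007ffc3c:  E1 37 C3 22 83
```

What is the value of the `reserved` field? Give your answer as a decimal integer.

`reserved` is the first field, at byte offset 0, occupying 2 bytes.
Bytes at offsets 0..1: E1 37.
In little-endian order the low byte comes first in memory.
Reassemble most-significant byte first: 37 E1 → 0x37E1.
0x37E1 = 14305.

14305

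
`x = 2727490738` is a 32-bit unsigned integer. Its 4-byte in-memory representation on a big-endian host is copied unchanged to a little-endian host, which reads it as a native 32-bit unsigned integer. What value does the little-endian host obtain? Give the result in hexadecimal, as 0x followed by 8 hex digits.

0xB23492A2

2727490738 in 32-bit hexadecimal is 0xA29234B2.
Stored big-endian, the bytes at ascending addresses are A2 92 34 B2.
Read back as little-endian, the first byte is least significant, giving 0xB23492A2.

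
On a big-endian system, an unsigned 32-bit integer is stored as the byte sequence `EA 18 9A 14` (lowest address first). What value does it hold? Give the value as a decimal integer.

3927480852

In big-endian order the high byte comes first in memory.
The bytes are already most-significant first: 0xEA189A14.
0xEA189A14 = 3927480852.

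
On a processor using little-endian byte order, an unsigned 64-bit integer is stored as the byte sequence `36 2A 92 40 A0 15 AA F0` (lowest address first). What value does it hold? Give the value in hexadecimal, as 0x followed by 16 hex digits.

Little-endian stores the least-significant byte at the lowest address.
Reassemble most-significant byte first: F0 AA 15 A0 40 92 2A 36 → 0xF0AA15A040922A36.

0xF0AA15A040922A36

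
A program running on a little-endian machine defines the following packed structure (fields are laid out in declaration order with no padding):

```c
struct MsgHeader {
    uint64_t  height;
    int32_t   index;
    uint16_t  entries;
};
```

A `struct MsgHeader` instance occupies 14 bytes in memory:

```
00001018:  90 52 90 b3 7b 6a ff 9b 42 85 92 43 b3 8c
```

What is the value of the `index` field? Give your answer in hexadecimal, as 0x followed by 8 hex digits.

0x43928542

`index` follows `height` (8 bytes), so it starts at byte offset 8 and occupies 4 bytes.
Bytes at offsets 8..11: 42 85 92 43.
In little-endian order the low byte comes first in memory.
Reassemble most-significant byte first: 43 92 85 42 → 0x43928542.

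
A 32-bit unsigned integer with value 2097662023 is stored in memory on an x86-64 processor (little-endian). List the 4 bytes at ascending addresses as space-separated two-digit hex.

47 C8 07 7D

2097662023 in hexadecimal, padded to 32 bits, is 0x7D07C847.
Split into bytes (most-significant first): 7D 07 C8 47.
Little-endian: lowest address holds the least-significant byte.
So at ascending addresses the bytes are 47 C8 07 7D.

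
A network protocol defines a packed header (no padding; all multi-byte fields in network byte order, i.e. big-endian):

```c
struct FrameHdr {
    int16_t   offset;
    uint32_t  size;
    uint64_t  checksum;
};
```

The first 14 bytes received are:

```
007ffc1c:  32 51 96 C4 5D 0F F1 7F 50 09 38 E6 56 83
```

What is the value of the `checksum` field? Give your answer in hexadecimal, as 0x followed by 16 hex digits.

`checksum` follows `offset` (2 B), `size` (4 B), so it starts at offset 2 + 4 = 6 and occupies 8 bytes.
Bytes at offsets 6..13: F1 7F 50 09 38 E6 56 83.
Big-endian stores the most-significant byte at the lowest address.
The bytes are already most-significant first: 0xF17F500938E65683.

0xF17F500938E65683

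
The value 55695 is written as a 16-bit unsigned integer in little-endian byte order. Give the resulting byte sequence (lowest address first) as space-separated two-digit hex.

8F D9

55695 in hexadecimal, padded to 16 bits, is 0xD98F.
Split into bytes (most-significant first): D9 8F.
In little-endian order the low byte comes first in memory.
So at ascending addresses the bytes are 8F D9.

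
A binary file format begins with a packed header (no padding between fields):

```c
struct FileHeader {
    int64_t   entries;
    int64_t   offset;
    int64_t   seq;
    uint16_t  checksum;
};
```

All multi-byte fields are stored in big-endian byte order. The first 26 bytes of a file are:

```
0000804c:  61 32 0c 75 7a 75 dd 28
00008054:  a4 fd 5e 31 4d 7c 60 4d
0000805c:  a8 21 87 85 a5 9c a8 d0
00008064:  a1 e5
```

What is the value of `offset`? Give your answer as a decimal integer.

`offset` follows `entries` (8 bytes), so it starts at byte offset 8 and occupies 8 bytes.
Bytes at offsets 8..15: A4 FD 5E 31 4D 7C 60 4D.
Big-endian: lowest address holds the most-significant byte.
The bytes are already most-significant first: 0xA4FD5E314D7C604D.
Top bit is set, so as a signed 64-bit value this is 0xA4FD5E314D7C604D − 2^64 = -6557981916535168947.

-6557981916535168947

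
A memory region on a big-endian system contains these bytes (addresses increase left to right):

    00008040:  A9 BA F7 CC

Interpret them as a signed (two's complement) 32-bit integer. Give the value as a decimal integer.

In big-endian order the high byte comes first in memory.
The bytes are already most-significant first: 0xA9BAF7CC.
Top bit is set, so as a signed 32-bit value this is 0xA9BAF7CC − 2^32 = -1447364660.

-1447364660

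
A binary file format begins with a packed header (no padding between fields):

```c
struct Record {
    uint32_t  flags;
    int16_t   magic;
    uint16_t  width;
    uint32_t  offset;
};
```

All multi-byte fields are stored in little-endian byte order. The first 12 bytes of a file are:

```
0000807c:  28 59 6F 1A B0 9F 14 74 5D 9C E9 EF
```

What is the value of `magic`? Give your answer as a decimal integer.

-24656

`magic` follows `flags` (4 bytes), so it starts at byte offset 4 and occupies 2 bytes.
Bytes at offsets 4..5: B0 9F.
Little-endian stores the least-significant byte at the lowest address.
Reassemble most-significant byte first: 9F B0 → 0x9FB0.
Top bit is set, so as a signed 16-bit value this is 0x9FB0 − 2^16 = -24656.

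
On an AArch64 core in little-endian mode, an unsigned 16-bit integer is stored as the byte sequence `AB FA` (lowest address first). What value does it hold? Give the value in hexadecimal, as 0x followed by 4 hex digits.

Little-endian stores the least-significant byte at the lowest address.
Reassemble most-significant byte first: FA AB → 0xFAAB.

0xFAAB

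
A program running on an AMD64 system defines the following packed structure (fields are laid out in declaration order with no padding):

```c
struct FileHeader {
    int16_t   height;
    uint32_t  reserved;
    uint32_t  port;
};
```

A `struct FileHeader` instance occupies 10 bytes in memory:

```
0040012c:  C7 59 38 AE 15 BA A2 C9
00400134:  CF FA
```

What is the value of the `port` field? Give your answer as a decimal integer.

4207921570

`port` follows `height` (2 B), `reserved` (4 B), so it starts at offset 2 + 4 = 6 and occupies 4 bytes.
Bytes at offsets 6..9: A2 C9 CF FA.
In little-endian order the low byte comes first in memory.
Reassemble most-significant byte first: FA CF C9 A2 → 0xFACFC9A2.
0xFACFC9A2 = 4207921570.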